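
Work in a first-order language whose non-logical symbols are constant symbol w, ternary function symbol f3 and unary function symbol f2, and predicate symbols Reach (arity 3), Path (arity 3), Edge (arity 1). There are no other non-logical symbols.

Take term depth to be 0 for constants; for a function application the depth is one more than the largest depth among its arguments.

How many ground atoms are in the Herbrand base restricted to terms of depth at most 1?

First count ground terms of depth ≤ 1.
Let N_k = |{terms of depth ≤ k}|. Then N_0 = 1 and N_k = 1 + N_{k-1}^3 + N_{k-1} for k ≥ 1 (one summand per function symbol, arity giving the exponent).
N_0 = 1
N_1 = 1 + 1^3 + 1 = 3
Explicitly: w, f3(w, w, w), f2(w).
So |H| = 3.
A ground atom is a predicate applied to a tuple of terms from H, so the count is the sum over predicates of |H|^arity:
  Reach: 3^3 = 27;  Path: 3^3 = 27;  Edge: 3
Total ground atoms: 27 + 27 + 3 = 57.

57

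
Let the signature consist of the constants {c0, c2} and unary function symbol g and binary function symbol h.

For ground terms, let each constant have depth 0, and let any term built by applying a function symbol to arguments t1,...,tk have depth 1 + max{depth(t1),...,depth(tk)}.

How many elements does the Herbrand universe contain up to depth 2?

Let N_k = |{terms of depth ≤ k}|. Then N_0 = 2 and N_k = 2 + N_{k-1} + N_{k-1}^2 for k ≥ 1 (one summand per function symbol, arity giving the exponent).
N_0 = 2
N_1 = 2 + 2 + 2^2 = 8
N_2 = 2 + 8 + 8^2 = 74

74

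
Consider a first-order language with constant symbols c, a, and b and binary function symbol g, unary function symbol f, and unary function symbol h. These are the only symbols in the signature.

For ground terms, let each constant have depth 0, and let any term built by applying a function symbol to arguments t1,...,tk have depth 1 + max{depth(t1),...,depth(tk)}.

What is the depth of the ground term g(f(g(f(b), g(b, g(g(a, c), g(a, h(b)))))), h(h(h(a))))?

7

depth(f(b)) = 1 + depth(b) = 1 + 0 = 1
depth(g(a, c)) = 1 + max(0, 0) = 1
depth(h(b)) = 1 + depth(b) = 1 + 0 = 1
depth(g(a, h(b))) = 1 + max(0, 1) = 2
depth(g(g(a, c), g(a, h(b)))) = 1 + max(1, 2) = 3
depth(g(b, g(g(a, c), g(a, h(b))))) = 1 + max(0, 3) = 4
depth(g(f(b), g(b, g(g(a, c), g(a, h(b)))))) = 1 + max(1, 4) = 5
depth(f(g(f(b), g(b, g(g(a, c), g(a, h(b))))))) = 1 + depth(g(f(b), g(b, g(g(a, c), g(a, h(b)))))) = 1 + 5 = 6
depth(h(a)) = 1 + depth(a) = 1 + 0 = 1
depth(h(h(a))) = 1 + depth(h(a)) = 1 + 1 = 2
depth(h(h(h(a)))) = 1 + depth(h(h(a))) = 1 + 2 = 3
depth(g(f(g(f(b), g(b, g(g(a, c), g(a, h(b)))))), h(h(h(a))))) = 1 + max(6, 3) = 7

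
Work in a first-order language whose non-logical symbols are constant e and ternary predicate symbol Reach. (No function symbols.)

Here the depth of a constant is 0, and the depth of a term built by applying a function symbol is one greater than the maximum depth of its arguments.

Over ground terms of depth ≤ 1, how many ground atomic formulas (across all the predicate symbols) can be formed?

1

First count ground terms of depth ≤ 1.
With no function symbols every ground term is a constant, so there is exactly 1 ground term at every depth bound.
N_0 = 1
N_1 = 1
So |H| = 1.
Each predicate of arity r yields |H|^r ground atoms (one per choice of an r-tuple from H):
  Reach: 1^3 = 1
Total ground atoms: 1.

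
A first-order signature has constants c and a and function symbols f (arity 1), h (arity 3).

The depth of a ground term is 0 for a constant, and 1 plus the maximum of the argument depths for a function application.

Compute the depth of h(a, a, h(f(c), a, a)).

depth(f(c)) = 1 + depth(c) = 1 + 0 = 1
depth(h(f(c), a, a)) = 1 + max(1, 0, 0) = 2
depth(h(a, a, h(f(c), a, a))) = 1 + max(0, 0, 2) = 3

3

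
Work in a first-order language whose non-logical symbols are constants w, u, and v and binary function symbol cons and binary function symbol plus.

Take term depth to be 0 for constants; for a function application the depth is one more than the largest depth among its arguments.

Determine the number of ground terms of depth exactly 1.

If N_k denotes the number of depth-≤k ground terms, the 3 constants give N_0 = 3, and each function symbol of arity r contributes N_{k-1}^r new terms at level k: N_k = 3 + N_{k-1}^2 + N_{k-1}^2.
N_0 = 3
N_1 = 3 + 3^2 + 3^2 = 21
Terms of depth exactly 1: N_1 − N_0 = 21 − 3 = 18.

18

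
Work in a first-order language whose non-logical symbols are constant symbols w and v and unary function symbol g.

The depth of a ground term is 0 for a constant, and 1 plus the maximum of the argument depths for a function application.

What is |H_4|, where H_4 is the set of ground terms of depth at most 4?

Count level by level. With function symbols g/1, the terms of depth ≤ k are the 2 constants together with each function applied to depth-≤(k−1) tuples, so N_k = 2 + N_{k-1}.
N_0 = 2
N_1 = 2 + 2 = 4
N_2 = 2 + 4 = 6
N_3 = 2 + 6 = 8
N_4 = 2 + 8 = 10
Explicitly: w, v, g(w), g(v), g(g(w)), g(g(v)), g(g(g(w))), g(g(g(v))), g(g(g(g(w)))), g(g(g(g(v)))).

10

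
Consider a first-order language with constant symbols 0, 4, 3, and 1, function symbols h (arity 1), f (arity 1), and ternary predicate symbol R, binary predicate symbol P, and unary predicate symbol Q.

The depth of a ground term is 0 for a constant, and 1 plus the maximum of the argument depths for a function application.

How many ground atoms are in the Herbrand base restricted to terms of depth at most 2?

22764

First count ground terms of depth ≤ 2.
Write N_k for the number of ground terms of depth ≤ k. A term of depth ≤ k is either a constant or a function symbol applied to arguments of depth ≤ k−1, so N_k = 4 + N_{k-1} + N_{k-1}.
N_0 = 4
N_1 = 4 + 4 + 4 = 12
N_2 = 4 + 12 + 12 = 28
So |H| = 28.
A ground atom is a predicate applied to a tuple of terms from H, so the count is the sum over predicates of |H|^arity:
  R: 28^3 = 21952;  P: 28^2 = 784;  Q: 28
Total ground atoms: 21952 + 784 + 28 = 22764.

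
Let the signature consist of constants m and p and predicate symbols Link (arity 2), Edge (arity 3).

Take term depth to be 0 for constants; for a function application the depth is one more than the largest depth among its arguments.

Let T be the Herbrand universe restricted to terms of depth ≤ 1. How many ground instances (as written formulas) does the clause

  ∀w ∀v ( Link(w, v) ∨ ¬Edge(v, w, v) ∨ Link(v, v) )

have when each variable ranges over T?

Ground terms of depth ≤ 1:
  With no function symbols every ground term is a constant, so there are exactly 2 ground terms at every depth bound.
  N_0 = 2
  N_1 = 2
  Explicitly: m, p.
So there are 2 ground terms available for substitution.
The body mentions every one of the 2 quantified variables; since ground terms form a free algebra, no two substitutions collapse to the same formula.
Number of ground instances = 2^2 = 4.

4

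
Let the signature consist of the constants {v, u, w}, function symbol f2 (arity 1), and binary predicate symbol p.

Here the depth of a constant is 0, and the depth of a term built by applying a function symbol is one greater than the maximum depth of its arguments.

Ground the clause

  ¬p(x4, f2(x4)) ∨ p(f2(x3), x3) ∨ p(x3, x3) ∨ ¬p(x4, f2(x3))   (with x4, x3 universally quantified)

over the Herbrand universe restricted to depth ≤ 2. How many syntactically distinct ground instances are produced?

Ground terms of depth ≤ 2:
  Let N_k count ground terms of depth at most k. Each non-constant term of depth ≤ k is some function symbol applied to depth-≤(k−1) arguments, giving N_k = 3 + N_{k-1}.
  N_0 = 3
  N_1 = 3 + 3 = 6
  N_2 = 3 + 6 = 9
So there are 9 ground terms available for substitution.
Each of x4, x3 ranges independently over the available ground terms, and distinct assignments produce distinct instances.
Number of ground instances = 9^2 = 81.

81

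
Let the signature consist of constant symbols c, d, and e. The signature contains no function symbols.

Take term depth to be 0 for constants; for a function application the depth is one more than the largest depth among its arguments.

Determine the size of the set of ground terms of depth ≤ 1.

3

With no function symbols every ground term is a constant, so there are exactly 3 ground terms at every depth bound.
N_0 = 3
N_1 = 3
Explicitly: c, d, e.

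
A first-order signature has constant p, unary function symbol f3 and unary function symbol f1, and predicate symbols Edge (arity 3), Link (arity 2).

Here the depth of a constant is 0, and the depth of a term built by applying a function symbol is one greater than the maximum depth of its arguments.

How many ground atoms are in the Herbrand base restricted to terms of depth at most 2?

First count ground terms of depth ≤ 2.
Let N_k count ground terms of depth at most k. Each non-constant term of depth ≤ k is some function symbol applied to depth-≤(k−1) arguments, giving N_k = 1 + N_{k-1} + N_{k-1}.
N_0 = 1
N_1 = 1 + 1 + 1 = 3
N_2 = 1 + 3 + 3 = 7
So |H| = 7.
For each predicate symbol, the number of ground atoms is |H| raised to its arity; summing:
  Edge: 7^3 = 343;  Link: 7^2 = 49
Total ground atoms: 343 + 49 = 392.

392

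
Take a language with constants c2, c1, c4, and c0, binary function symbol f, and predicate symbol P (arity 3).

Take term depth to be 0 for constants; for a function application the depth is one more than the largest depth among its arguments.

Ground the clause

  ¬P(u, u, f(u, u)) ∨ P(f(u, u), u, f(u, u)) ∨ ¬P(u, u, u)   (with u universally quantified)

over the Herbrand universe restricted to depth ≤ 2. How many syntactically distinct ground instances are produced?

404

Ground terms of depth ≤ 2:
  Let N_k count ground terms of depth at most k. Each non-constant term of depth ≤ k is some function symbol applied to depth-≤(k−1) arguments, giving N_k = 4 + N_{k-1}^2.
  N_0 = 4
  N_1 = 4 + 4^2 = 20
  N_2 = 4 + 20^2 = 404
So there are 404 ground terms available for substitution.
The body mentions the single quantified variable u; since ground terms form a free algebra, no two substitutions collapse to the same formula.
Number of ground instances = 404.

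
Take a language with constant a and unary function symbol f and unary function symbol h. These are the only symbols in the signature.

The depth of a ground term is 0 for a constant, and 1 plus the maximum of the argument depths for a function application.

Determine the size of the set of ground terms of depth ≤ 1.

3

Let N_k = |{terms of depth ≤ k}|. Then N_0 = 1 and N_k = 1 + N_{k-1} + N_{k-1} for k ≥ 1 (one summand per function symbol, arity giving the exponent).
N_0 = 1
N_1 = 1 + 1 + 1 = 3
Explicitly: a, f(a), h(a).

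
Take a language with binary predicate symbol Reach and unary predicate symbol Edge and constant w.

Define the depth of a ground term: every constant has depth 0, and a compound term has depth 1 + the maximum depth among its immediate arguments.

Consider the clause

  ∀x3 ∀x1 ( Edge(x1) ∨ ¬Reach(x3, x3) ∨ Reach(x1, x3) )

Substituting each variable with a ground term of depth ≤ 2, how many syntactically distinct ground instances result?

1

Ground terms of depth ≤ 2:
  With no function symbols every ground term is a constant, so there is exactly 1 ground term at every depth bound.
  N_0 = 1
  N_1 = 1
  N_2 = 1
  Explicitly: w.
So there is exactly 1 ground term available for substitution.
Each of x3, x1 ranges independently over the available ground terms, and distinct assignments produce distinct instances.
Number of ground instances = 1^2 = 1.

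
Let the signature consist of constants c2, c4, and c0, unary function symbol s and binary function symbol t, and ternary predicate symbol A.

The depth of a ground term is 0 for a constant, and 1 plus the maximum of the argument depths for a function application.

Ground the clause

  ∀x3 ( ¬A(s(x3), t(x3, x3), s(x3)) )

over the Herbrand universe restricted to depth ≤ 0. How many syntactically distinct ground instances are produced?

Ground terms of depth ≤ 0:
  Let N_k = |{terms of depth ≤ k}|. Then N_0 = 3 and N_k = 3 + N_{k-1} + N_{k-1}^2 for k ≥ 1 (one summand per function symbol, arity giving the exponent).
  N_0 = 3
So there are 3 ground terms available for substitution.
The clause has 1 distinct variable (x3), which appears in the body. In the free term algebra distinct substitutions yield syntactically distinct ground instances.
Number of ground instances = 3.

3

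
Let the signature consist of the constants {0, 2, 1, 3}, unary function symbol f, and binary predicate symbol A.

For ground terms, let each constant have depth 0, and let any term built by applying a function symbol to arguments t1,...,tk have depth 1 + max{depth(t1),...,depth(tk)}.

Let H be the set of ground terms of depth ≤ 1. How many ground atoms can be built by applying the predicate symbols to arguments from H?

64

First count ground terms of depth ≤ 1.
Write N_k for the number of ground terms of depth ≤ k. A term of depth ≤ k is either a constant or a function symbol applied to arguments of depth ≤ k−1, so N_k = 4 + N_{k-1}.
N_0 = 4
N_1 = 4 + 4 = 8
Explicitly: 0, 2, 1, 3, f(0), f(2), f(1), f(3).
So |H| = 8.
For each predicate symbol, the number of ground atoms is |H| raised to its arity; summing:
  A: 8^2 = 64
Total ground atoms: 64.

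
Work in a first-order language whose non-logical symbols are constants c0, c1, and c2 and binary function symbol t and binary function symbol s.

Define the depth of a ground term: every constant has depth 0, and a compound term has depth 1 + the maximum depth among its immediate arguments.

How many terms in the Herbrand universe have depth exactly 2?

864

Write N_k for the number of ground terms of depth ≤ k. A term of depth ≤ k is either a constant or a function symbol applied to arguments of depth ≤ k−1, so N_k = 3 + N_{k-1}^2 + N_{k-1}^2.
N_0 = 3
N_1 = 3 + 3^2 + 3^2 = 21
N_2 = 3 + 21^2 + 21^2 = 885
Terms of depth exactly 2: N_2 − N_1 = 885 − 21 = 864.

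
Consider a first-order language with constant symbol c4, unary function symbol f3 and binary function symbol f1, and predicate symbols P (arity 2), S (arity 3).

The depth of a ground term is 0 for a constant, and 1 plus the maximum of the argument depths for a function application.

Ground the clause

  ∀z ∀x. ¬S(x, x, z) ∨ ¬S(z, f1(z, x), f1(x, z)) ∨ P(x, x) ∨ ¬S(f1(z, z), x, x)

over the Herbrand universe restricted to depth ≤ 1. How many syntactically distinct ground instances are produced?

Ground terms of depth ≤ 1:
  Write N_k for the number of ground terms of depth ≤ k. A term of depth ≤ k is either a constant or a function symbol applied to arguments of depth ≤ k−1, so N_k = 1 + N_{k-1} + N_{k-1}^2.
  N_0 = 1
  N_1 = 1 + 1 + 1^2 = 3
So there are 3 ground terms available for substitution.
The clause has 2 distinct variables (z, x), each appearing in the body. In the free term algebra distinct substitutions yield syntactically distinct ground instances.
Number of ground instances = 3^2 = 9.

9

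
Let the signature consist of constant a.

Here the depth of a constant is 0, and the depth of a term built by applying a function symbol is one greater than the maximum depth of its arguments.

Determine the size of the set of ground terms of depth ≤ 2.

1

With no function symbols every ground term is a constant, so there is exactly 1 ground term at every depth bound.
N_0 = 1
N_1 = 1
N_2 = 1
Explicitly: a.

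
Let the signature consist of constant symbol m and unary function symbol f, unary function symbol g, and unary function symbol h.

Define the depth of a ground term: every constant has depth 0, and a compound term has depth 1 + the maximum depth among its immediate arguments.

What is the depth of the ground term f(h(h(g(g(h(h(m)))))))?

depth(h(m)) = 1 + depth(m) = 1 + 0 = 1
depth(h(h(m))) = 1 + depth(h(m)) = 1 + 1 = 2
depth(g(h(h(m)))) = 1 + depth(h(h(m))) = 1 + 2 = 3
depth(g(g(h(h(m))))) = 1 + depth(g(h(h(m)))) = 1 + 3 = 4
depth(h(g(g(h(h(m)))))) = 1 + depth(g(g(h(h(m))))) = 1 + 4 = 5
depth(h(h(g(g(h(h(m))))))) = 1 + depth(h(g(g(h(h(m)))))) = 1 + 5 = 6
depth(f(h(h(g(g(h(h(m)))))))) = 1 + depth(h(h(g(g(h(h(m))))))) = 1 + 6 = 7

7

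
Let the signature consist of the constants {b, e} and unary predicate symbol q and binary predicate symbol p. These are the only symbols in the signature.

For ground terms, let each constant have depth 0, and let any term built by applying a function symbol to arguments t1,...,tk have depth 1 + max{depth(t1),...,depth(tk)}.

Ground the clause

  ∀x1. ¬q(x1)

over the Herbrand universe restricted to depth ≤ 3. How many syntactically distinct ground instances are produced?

2

Ground terms of depth ≤ 3:
  With no function symbols every ground term is a constant, so there are exactly 2 ground terms at every depth bound.
  N_0 = 2
  N_1 = 2
  N_2 = 2
  N_3 = 2
  Explicitly: b, e.
So there are 2 ground terms available for substitution.
There is 1 variable to instantiate (x1),  occurring in at least one literal, so different choices give different ground instances.
Number of ground instances = 2.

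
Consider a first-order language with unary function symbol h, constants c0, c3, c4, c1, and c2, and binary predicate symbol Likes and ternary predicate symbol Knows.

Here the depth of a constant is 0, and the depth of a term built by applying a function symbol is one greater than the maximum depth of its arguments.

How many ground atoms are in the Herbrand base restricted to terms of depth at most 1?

First count ground terms of depth ≤ 1.
Let N_k = |{terms of depth ≤ k}|. Then N_0 = 5 and N_k = 5 + N_{k-1} for k ≥ 1 (one summand per function symbol, arity giving the exponent).
N_0 = 5
N_1 = 5 + 5 = 10
So |H| = 10.
For each predicate symbol, the number of ground atoms is |H| raised to its arity; summing:
  Likes: 10^2 = 100;  Knows: 10^3 = 1000
Total ground atoms: 100 + 1000 = 1100.

1100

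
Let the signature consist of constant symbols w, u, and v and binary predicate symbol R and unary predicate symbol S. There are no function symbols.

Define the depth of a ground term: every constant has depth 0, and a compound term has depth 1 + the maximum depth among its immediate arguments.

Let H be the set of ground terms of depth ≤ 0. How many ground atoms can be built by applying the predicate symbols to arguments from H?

12

First count ground terms of depth ≤ 0.
With no function symbols every ground term is a constant, so there are exactly 3 ground terms at every depth bound.
N_0 = 3
Explicitly: w, u, v.
So |H| = 3.
Each predicate of arity r yields |H|^r ground atoms (one per choice of an r-tuple from H):
  R: 3^2 = 9;  S: 3
Total ground atoms: 9 + 3 = 12.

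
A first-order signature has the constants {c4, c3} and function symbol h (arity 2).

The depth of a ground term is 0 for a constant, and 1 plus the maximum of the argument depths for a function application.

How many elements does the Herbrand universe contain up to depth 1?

Let N_k = |{terms of depth ≤ k}|. Then N_0 = 2 and N_k = 2 + N_{k-1}^2 for k ≥ 1 (one summand per function symbol, arity giving the exponent).
N_0 = 2
N_1 = 2 + 2^2 = 6

6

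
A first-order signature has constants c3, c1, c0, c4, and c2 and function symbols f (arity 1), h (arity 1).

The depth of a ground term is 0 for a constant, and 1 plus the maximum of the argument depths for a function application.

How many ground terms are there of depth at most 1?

15

Count level by level. With function symbols f/1, h/1, the terms of depth ≤ k are the 5 constants together with each function applied to depth-≤(k−1) tuples, so N_k = 5 + N_{k-1} + N_{k-1}.
N_0 = 5
N_1 = 5 + 5 + 5 = 15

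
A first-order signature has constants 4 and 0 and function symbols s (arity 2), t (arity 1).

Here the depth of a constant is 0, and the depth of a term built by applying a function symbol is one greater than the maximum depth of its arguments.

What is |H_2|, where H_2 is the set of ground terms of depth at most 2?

74

Let N_k = |{terms of depth ≤ k}|. Then N_0 = 2 and N_k = 2 + N_{k-1}^2 + N_{k-1} for k ≥ 1 (one summand per function symbol, arity giving the exponent).
N_0 = 2
N_1 = 2 + 2^2 + 2 = 8
N_2 = 2 + 8^2 + 8 = 74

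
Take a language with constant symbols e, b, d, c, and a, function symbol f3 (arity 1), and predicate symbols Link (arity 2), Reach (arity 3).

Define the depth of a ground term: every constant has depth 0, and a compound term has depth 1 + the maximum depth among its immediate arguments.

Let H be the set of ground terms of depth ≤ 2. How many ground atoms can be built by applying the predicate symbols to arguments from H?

First count ground terms of depth ≤ 2.
Count level by level. With function symbols f3/1, the terms of depth ≤ k are the 5 constants together with each function applied to depth-≤(k−1) tuples, so N_k = 5 + N_{k-1}.
N_0 = 5
N_1 = 5 + 5 = 10
N_2 = 5 + 10 = 15
So |H| = 15.
Ground atoms are formed by filling each argument slot of a predicate with a term from H, so an r-ary predicate gives |H|^r atoms:
  Link: 15^2 = 225;  Reach: 15^3 = 3375
Total ground atoms: 225 + 3375 = 3600.

3600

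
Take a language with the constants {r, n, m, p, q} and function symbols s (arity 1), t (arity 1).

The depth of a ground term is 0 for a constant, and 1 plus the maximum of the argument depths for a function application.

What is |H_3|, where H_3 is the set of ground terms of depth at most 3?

75

Let N_k count ground terms of depth at most k. Each non-constant term of depth ≤ k is some function symbol applied to depth-≤(k−1) arguments, giving N_k = 5 + N_{k-1} + N_{k-1}.
N_0 = 5
N_1 = 5 + 5 + 5 = 15
N_2 = 5 + 15 + 15 = 35
N_3 = 5 + 35 + 35 = 75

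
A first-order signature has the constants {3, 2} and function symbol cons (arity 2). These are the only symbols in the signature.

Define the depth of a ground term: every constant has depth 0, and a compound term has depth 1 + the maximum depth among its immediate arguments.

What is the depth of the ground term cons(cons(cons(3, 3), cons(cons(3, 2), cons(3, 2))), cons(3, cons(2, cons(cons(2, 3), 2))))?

depth(cons(3, 3)) = 1 + max(0, 0) = 1
depth(cons(3, 2)) = 1 + max(0, 0) = 1
depth(cons(cons(3, 2), cons(3, 2))) = 1 + max(1, 1) = 2
depth(cons(cons(3, 3), cons(cons(3, 2), cons(3, 2)))) = 1 + max(1, 2) = 3
depth(cons(2, 3)) = 1 + max(0, 0) = 1
depth(cons(cons(2, 3), 2)) = 1 + max(1, 0) = 2
depth(cons(2, cons(cons(2, 3), 2))) = 1 + max(0, 2) = 3
depth(cons(3, cons(2, cons(cons(2, 3), 2)))) = 1 + max(0, 3) = 4
depth(cons(cons(cons(3, 3), cons(cons(3, 2), cons(3, 2))), cons(3, cons(2, cons(cons(2, 3), 2))))) = 1 + max(3, 4) = 5

5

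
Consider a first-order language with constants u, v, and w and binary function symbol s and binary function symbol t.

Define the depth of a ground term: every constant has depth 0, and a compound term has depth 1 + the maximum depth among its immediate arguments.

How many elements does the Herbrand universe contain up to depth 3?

1566453

Let N_k = |{terms of depth ≤ k}|. Then N_0 = 3 and N_k = 3 + N_{k-1}^2 + N_{k-1}^2 for k ≥ 1 (one summand per function symbol, arity giving the exponent).
N_0 = 3
N_1 = 3 + 3^2 + 3^2 = 21
N_2 = 3 + 21^2 + 21^2 = 885
N_3 = 3 + 885^2 + 885^2 = 1566453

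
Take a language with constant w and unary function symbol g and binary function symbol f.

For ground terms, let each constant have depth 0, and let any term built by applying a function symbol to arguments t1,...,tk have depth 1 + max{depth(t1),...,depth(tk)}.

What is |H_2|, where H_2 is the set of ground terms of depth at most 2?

13

Write N_k for the number of ground terms of depth ≤ k. A term of depth ≤ k is either a constant or a function symbol applied to arguments of depth ≤ k−1, so N_k = 1 + N_{k-1} + N_{k-1}^2.
N_0 = 1
N_1 = 1 + 1 + 1^2 = 3
N_2 = 1 + 3 + 3^2 = 13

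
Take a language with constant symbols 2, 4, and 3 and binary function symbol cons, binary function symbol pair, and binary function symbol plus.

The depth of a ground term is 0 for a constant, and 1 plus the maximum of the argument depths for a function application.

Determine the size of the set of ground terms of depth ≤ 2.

Let N_k = |{terms of depth ≤ k}|. Then N_0 = 3 and N_k = 3 + N_{k-1}^2 + N_{k-1}^2 + N_{k-1}^2 for k ≥ 1 (one summand per function symbol, arity giving the exponent).
N_0 = 3
N_1 = 3 + 3^2 + 3^2 + 3^2 = 30
N_2 = 3 + 30^2 + 30^2 + 30^2 = 2703

2703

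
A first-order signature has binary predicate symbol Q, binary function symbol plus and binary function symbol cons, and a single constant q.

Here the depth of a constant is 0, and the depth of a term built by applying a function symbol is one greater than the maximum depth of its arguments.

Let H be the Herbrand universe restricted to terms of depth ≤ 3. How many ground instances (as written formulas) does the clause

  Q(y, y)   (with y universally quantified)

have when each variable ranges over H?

Ground terms of depth ≤ 3:
  Write N_k for the number of ground terms of depth ≤ k. A term of depth ≤ k is either a constant or a function symbol applied to arguments of depth ≤ k−1, so N_k = 1 + N_{k-1}^2 + N_{k-1}^2.
  N_0 = 1
  N_1 = 1 + 1^2 + 1^2 = 3
  N_2 = 1 + 3^2 + 3^2 = 19
  N_3 = 1 + 19^2 + 19^2 = 723
So there are 723 ground terms available for substitution.
The variable y ranges independently over the available ground terms, and distinct assignments produce distinct instances.
Number of ground instances = 723.

723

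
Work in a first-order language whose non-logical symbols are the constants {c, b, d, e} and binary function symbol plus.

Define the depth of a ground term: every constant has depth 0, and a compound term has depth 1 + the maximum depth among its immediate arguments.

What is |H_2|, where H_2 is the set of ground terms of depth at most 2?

Let N_k = |{terms of depth ≤ k}|. Then N_0 = 4 and N_k = 4 + N_{k-1}^2 for k ≥ 1 (one summand per function symbol, arity giving the exponent).
N_0 = 4
N_1 = 4 + 4^2 = 20
N_2 = 4 + 20^2 = 404

404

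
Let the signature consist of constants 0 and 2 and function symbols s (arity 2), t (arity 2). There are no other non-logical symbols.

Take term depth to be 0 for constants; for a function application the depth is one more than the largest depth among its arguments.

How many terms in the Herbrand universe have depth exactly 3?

Let N_k count ground terms of depth at most k. Each non-constant term of depth ≤ k is some function symbol applied to depth-≤(k−1) arguments, giving N_k = 2 + N_{k-1}^2 + N_{k-1}^2.
N_0 = 2
N_1 = 2 + 2^2 + 2^2 = 10
N_2 = 2 + 10^2 + 10^2 = 202
N_3 = 2 + 202^2 + 202^2 = 81610
Terms of depth exactly 3: N_3 − N_2 = 81610 − 202 = 81408.

81408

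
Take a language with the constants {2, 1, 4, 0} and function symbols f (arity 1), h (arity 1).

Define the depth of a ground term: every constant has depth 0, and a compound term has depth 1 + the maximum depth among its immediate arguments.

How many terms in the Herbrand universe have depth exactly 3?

Let N_k = |{terms of depth ≤ k}|. Then N_0 = 4 and N_k = 4 + N_{k-1} + N_{k-1} for k ≥ 1 (one summand per function symbol, arity giving the exponent).
N_0 = 4
N_1 = 4 + 4 + 4 = 12
N_2 = 4 + 12 + 12 = 28
N_3 = 4 + 28 + 28 = 60
Terms of depth exactly 3: N_3 − N_2 = 60 − 28 = 32.

32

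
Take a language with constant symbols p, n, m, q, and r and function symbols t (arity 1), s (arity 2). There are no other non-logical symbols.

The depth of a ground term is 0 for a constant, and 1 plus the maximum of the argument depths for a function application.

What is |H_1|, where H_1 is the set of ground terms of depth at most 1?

35

Write N_k for the number of ground terms of depth ≤ k. A term of depth ≤ k is either a constant or a function symbol applied to arguments of depth ≤ k−1, so N_k = 5 + N_{k-1} + N_{k-1}^2.
N_0 = 5
N_1 = 5 + 5 + 5^2 = 35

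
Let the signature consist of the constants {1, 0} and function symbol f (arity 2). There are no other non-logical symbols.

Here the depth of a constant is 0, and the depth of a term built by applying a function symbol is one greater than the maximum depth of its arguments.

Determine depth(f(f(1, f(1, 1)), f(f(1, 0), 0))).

3

depth(f(1, 1)) = 1 + max(0, 0) = 1
depth(f(1, f(1, 1))) = 1 + max(0, 1) = 2
depth(f(1, 0)) = 1 + max(0, 0) = 1
depth(f(f(1, 0), 0)) = 1 + max(1, 0) = 2
depth(f(f(1, f(1, 1)), f(f(1, 0), 0))) = 1 + max(2, 2) = 3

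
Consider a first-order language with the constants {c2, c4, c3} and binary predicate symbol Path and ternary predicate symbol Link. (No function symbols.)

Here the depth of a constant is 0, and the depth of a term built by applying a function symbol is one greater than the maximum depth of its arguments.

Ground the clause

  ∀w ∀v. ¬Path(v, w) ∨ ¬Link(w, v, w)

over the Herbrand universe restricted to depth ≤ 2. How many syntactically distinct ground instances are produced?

Ground terms of depth ≤ 2:
  With no function symbols every ground term is a constant, so there are exactly 3 ground terms at every depth bound.
  N_0 = 3
  N_1 = 3
  N_2 = 3
So there are 3 ground terms available for substitution.
There are 2 variables to instantiate (w, v), each occurring in at least one literal, so different choices give different ground instances.
Number of ground instances = 3^2 = 9.

9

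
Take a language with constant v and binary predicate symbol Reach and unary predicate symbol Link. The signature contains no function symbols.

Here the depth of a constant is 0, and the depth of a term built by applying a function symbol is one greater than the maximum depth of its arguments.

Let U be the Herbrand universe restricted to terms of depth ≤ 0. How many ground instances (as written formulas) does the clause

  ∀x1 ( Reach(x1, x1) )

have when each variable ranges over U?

1

Ground terms of depth ≤ 0:
  With no function symbols every ground term is a constant, so there is exactly 1 ground term at every depth bound.
  N_0 = 1
  Explicitly: v.
So there is exactly 1 ground term available for substitution.
The body mentions the single quantified variable x1; since ground terms form a free algebra, no two substitutions collapse to the same formula.
Number of ground instances = 1.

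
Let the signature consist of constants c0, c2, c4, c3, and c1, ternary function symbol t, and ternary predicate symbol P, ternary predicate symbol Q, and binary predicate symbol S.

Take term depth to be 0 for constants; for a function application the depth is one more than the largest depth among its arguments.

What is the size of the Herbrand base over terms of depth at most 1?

4410900

First count ground terms of depth ≤ 1.
If N_k denotes the number of depth-≤k ground terms, the 5 constants give N_0 = 5, and each function symbol of arity r contributes N_{k-1}^r new terms at level k: N_k = 5 + N_{k-1}^3.
N_0 = 5
N_1 = 5 + 5^3 = 130
So |H| = 130.
For each predicate symbol, the number of ground atoms is |H| raised to its arity; summing:
  P: 130^3 = 2197000;  Q: 130^3 = 2197000;  S: 130^2 = 16900
Total ground atoms: 2197000 + 2197000 + 16900 = 4410900.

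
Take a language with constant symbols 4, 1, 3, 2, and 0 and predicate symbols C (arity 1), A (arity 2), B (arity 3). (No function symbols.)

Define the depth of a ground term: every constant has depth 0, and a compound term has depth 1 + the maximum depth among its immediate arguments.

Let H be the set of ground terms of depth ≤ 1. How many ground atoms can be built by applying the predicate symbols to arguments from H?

First count ground terms of depth ≤ 1.
With no function symbols every ground term is a constant, so there are exactly 5 ground terms at every depth bound.
N_0 = 5
N_1 = 5
So |H| = 5.
A ground atom is a predicate applied to a tuple of terms from H, so the count is the sum over predicates of |H|^arity:
  C: 5;  A: 5^2 = 25;  B: 5^3 = 125
Total ground atoms: 5 + 25 + 125 = 155.

155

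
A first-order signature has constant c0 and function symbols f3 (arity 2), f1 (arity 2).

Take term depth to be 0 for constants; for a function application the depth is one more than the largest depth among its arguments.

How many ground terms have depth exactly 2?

Let N_k = |{terms of depth ≤ k}|. Then N_0 = 1 and N_k = 1 + N_{k-1}^2 + N_{k-1}^2 for k ≥ 1 (one summand per function symbol, arity giving the exponent).
N_0 = 1
N_1 = 1 + 1^2 + 1^2 = 3
N_2 = 1 + 3^2 + 3^2 = 19
Terms of depth exactly 2: N_2 − N_1 = 19 − 3 = 16.

16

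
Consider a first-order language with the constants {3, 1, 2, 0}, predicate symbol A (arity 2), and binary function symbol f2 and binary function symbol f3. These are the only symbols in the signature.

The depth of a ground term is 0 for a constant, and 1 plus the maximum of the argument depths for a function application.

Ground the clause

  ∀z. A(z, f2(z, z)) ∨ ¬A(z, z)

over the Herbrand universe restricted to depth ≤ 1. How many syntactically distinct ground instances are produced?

Ground terms of depth ≤ 1:
  Let N_k = |{terms of depth ≤ k}|. Then N_0 = 4 and N_k = 4 + N_{k-1}^2 + N_{k-1}^2 for k ≥ 1 (one summand per function symbol, arity giving the exponent).
  N_0 = 4
  N_1 = 4 + 4^2 + 4^2 = 36
So there are 36 ground terms available for substitution.
The variable z ranges independently over the available ground terms, and distinct assignments produce distinct instances.
Number of ground instances = 36.

36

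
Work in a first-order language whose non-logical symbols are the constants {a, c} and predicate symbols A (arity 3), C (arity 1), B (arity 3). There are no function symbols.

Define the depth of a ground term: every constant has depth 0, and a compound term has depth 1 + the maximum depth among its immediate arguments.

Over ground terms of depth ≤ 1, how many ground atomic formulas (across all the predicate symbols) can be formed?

18

First count ground terms of depth ≤ 1.
With no function symbols every ground term is a constant, so there are exactly 2 ground terms at every depth bound.
N_0 = 2
N_1 = 2
Explicitly: a, c.
So |H| = 2.
Each predicate of arity r yields |H|^r ground atoms (one per choice of an r-tuple from H):
  A: 2^3 = 8;  C: 2;  B: 2^3 = 8
Total ground atoms: 8 + 2 + 8 = 18.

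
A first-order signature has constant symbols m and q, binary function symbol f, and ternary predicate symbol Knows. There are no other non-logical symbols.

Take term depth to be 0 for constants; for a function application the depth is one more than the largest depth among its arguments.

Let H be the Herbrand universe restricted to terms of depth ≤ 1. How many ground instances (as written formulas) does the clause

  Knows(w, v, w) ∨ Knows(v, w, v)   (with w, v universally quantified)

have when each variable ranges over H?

36

Ground terms of depth ≤ 1:
  Write N_k for the number of ground terms of depth ≤ k. A term of depth ≤ k is either a constant or a function symbol applied to arguments of depth ≤ k−1, so N_k = 2 + N_{k-1}^2.
  N_0 = 2
  N_1 = 2 + 2^2 = 6
  Explicitly: m, q, f(m, m), f(m, q), f(q, m), f(q, q).
So there are 6 ground terms available for substitution.
There are 2 variables to instantiate (w, v), each occurring in at least one literal, so different choices give different ground instances.
Number of ground instances = 6^2 = 36.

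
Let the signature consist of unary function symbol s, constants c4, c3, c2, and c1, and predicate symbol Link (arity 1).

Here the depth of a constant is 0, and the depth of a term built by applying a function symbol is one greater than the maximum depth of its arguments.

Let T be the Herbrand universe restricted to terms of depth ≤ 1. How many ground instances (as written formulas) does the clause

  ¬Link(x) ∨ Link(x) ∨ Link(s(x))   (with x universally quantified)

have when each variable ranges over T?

Ground terms of depth ≤ 1:
  Write N_k for the number of ground terms of depth ≤ k. A term of depth ≤ k is either a constant or a function symbol applied to arguments of depth ≤ k−1, so N_k = 4 + N_{k-1}.
  N_0 = 4
  N_1 = 4 + 4 = 8
  Explicitly: c4, c3, c2, c1, s(c4), s(c3), s(c2), s(c1).
So there are 8 ground terms available for substitution.
The clause has 1 distinct variable (x), which appears in the body. In the free term algebra distinct substitutions yield syntactically distinct ground instances.
Number of ground instances = 8.

8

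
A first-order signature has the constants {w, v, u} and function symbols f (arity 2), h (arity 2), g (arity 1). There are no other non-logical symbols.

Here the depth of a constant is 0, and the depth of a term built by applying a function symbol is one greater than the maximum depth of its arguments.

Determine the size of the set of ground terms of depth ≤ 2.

Write N_k for the number of ground terms of depth ≤ k. A term of depth ≤ k is either a constant or a function symbol applied to arguments of depth ≤ k−1, so N_k = 3 + N_{k-1}^2 + N_{k-1}^2 + N_{k-1}.
N_0 = 3
N_1 = 3 + 3^2 + 3^2 + 3 = 24
N_2 = 3 + 24^2 + 24^2 + 24 = 1179

1179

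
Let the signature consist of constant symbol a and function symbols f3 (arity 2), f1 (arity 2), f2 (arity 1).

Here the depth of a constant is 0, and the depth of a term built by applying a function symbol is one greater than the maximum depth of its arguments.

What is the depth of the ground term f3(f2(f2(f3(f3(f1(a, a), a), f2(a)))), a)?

depth(f1(a, a)) = 1 + max(0, 0) = 1
depth(f3(f1(a, a), a)) = 1 + max(1, 0) = 2
depth(f2(a)) = 1 + depth(a) = 1 + 0 = 1
depth(f3(f3(f1(a, a), a), f2(a))) = 1 + max(2, 1) = 3
depth(f2(f3(f3(f1(a, a), a), f2(a)))) = 1 + depth(f3(f3(f1(a, a), a), f2(a))) = 1 + 3 = 4
depth(f2(f2(f3(f3(f1(a, a), a), f2(a))))) = 1 + depth(f2(f3(f3(f1(a, a), a), f2(a)))) = 1 + 4 = 5
depth(f3(f2(f2(f3(f3(f1(a, a), a), f2(a)))), a)) = 1 + max(5, 0) = 6

6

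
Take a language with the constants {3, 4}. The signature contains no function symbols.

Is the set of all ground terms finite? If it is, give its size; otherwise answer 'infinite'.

2

There are no function symbols, so every ground term is one of the 2 constants.
The Herbrand universe is {3, 4}, which is finite with 2 elements.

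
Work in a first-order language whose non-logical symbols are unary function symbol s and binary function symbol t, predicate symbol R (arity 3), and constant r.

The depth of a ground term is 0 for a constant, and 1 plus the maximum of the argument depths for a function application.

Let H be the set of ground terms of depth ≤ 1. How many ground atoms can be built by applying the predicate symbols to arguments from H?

First count ground terms of depth ≤ 1.
Write N_k for the number of ground terms of depth ≤ k. A term of depth ≤ k is either a constant or a function symbol applied to arguments of depth ≤ k−1, so N_k = 1 + N_{k-1} + N_{k-1}^2.
N_0 = 1
N_1 = 1 + 1 + 1^2 = 3
Explicitly: r, s(r), t(r, r).
So |H| = 3.
A ground atom is a predicate applied to a tuple of terms from H, so the count is the sum over predicates of |H|^arity:
  R: 3^3 = 27
Total ground atoms: 27.

27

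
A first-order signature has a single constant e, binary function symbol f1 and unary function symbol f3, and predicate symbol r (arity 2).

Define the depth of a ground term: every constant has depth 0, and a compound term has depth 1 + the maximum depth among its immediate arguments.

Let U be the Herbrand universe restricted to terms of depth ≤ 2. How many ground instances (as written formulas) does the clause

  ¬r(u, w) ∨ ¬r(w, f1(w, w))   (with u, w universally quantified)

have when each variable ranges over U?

Ground terms of depth ≤ 2:
  If N_k denotes the number of depth-≤k ground terms, the 1 constant gives N_0 = 1, and each function symbol of arity r contributes N_{k-1}^r new terms at level k: N_k = 1 + N_{k-1}^2 + N_{k-1}.
  N_0 = 1
  N_1 = 1 + 1^2 + 1 = 3
  N_2 = 1 + 3^2 + 3 = 13
So there are 13 ground terms available for substitution.
The clause has 2 distinct variables (u, w), each appearing in the body. In the free term algebra distinct substitutions yield syntactically distinct ground instances.
Number of ground instances = 13^2 = 169.

169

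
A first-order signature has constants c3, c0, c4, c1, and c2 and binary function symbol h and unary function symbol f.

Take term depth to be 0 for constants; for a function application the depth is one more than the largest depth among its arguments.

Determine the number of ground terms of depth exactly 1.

Write N_k for the number of ground terms of depth ≤ k. A term of depth ≤ k is either a constant or a function symbol applied to arguments of depth ≤ k−1, so N_k = 5 + N_{k-1}^2 + N_{k-1}.
N_0 = 5
N_1 = 5 + 5^2 + 5 = 35
Terms of depth exactly 1: N_1 − N_0 = 35 − 5 = 30.

30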